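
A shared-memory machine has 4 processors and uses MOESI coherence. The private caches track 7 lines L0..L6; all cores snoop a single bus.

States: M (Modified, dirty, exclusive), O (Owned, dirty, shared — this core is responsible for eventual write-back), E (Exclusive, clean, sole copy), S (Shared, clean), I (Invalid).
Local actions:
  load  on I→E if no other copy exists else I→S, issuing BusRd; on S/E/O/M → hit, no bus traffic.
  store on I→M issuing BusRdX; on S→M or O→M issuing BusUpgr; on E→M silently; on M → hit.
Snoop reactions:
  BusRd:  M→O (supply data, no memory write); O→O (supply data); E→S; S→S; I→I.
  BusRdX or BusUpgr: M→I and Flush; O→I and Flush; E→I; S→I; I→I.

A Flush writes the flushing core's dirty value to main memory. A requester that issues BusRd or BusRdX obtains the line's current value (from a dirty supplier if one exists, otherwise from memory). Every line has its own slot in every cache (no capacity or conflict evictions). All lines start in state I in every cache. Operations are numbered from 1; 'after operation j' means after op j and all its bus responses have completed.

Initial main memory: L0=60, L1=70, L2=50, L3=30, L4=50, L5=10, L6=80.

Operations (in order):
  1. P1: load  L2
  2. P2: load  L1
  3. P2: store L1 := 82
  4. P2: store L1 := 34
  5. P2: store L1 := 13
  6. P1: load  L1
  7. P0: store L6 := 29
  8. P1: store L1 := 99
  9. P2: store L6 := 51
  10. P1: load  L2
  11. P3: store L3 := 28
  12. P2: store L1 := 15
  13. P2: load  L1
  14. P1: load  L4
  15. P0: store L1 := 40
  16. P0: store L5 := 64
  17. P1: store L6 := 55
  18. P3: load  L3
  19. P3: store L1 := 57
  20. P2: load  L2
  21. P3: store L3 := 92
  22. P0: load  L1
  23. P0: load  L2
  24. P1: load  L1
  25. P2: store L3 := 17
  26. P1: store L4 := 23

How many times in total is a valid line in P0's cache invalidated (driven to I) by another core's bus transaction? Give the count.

invalidations = 2

[1] P1: load  L2 | P0:I, P1:E(50), P2:I, P3:I | bus: BusRd
[2] P2: load  L1 | P0:I, P1:I, P2:E(70), P3:I | bus: BusRd
[3] P2: store L1 := 82 | P0:I, P1:I, P2:M(82), P3:I | bus: none
[4] P2: store L1 := 34 | P0:I, P1:I, P2:M(34), P3:I | bus: none
[5] P2: store L1 := 13 | P0:I, P1:I, P2:M(13), P3:I | bus: none
[6] P1: load  L1 | P0:I, P1:S(13), P2:O(13), P3:I | bus: BusRd
[7] P0: store L6 := 29 | P0:M(29), P1:I, P2:I, P3:I | bus: BusRdX
[8] P1: store L1 := 99 | P0:I, P1:M(99), P2:I, P3:I | bus: BusUpgr,Flush
[9] P2: store L6 := 51 | P0:I, P1:I, P2:M(51), P3:I | bus: BusRdX,Flush
[10] P1: load  L2 | P0:I, P1:E(50), P2:I, P3:I | bus: none
[11] P3: store L3 := 28 | P0:I, P1:I, P2:I, P3:M(28) | bus: BusRdX
[12] P2: store L1 := 15 | P0:I, P1:I, P2:M(15), P3:I | bus: BusRdX,Flush
[13] P2: load  L1 | P0:I, P1:I, P2:M(15), P3:I | bus: none
[14] P1: load  L4 | P0:I, P1:E(50), P2:I, P3:I | bus: BusRd
[15] P0: store L1 := 40 | P0:M(40), P1:I, P2:I, P3:I | bus: BusRdX,Flush
[16] P0: store L5 := 64 | P0:M(64), P1:I, P2:I, P3:I | bus: BusRdX
[17] P1: store L6 := 55 | P0:I, P1:M(55), P2:I, P3:I | bus: BusRdX,Flush
[18] P3: load  L3 | P0:I, P1:I, P2:I, P3:M(28) | bus: none
[19] P3: store L1 := 57 | P0:I, P1:I, P2:I, P3:M(57) | bus: BusRdX,Flush
[20] P2: load  L2 | P0:I, P1:S(50), P2:S(50), P3:I | bus: BusRd
[21] P3: store L3 := 92 | P0:I, P1:I, P2:I, P3:M(92) | bus: none
[22] P0: load  L1 | P0:S(57), P1:I, P2:I, P3:O(57) | bus: BusRd
[23] P0: load  L2 | P0:S(50), P1:S(50), P2:S(50), P3:I | bus: BusRd
[24] P1: load  L1 | P0:S(57), P1:S(57), P2:I, P3:O(57) | bus: BusRd
[25] P2: store L3 := 17 | P0:I, P1:I, P2:M(17), P3:I | bus: BusRdX,Flush
[26] P1: store L4 := 23 | P0:I, P1:M(23), P2:I, P3:I | bus: none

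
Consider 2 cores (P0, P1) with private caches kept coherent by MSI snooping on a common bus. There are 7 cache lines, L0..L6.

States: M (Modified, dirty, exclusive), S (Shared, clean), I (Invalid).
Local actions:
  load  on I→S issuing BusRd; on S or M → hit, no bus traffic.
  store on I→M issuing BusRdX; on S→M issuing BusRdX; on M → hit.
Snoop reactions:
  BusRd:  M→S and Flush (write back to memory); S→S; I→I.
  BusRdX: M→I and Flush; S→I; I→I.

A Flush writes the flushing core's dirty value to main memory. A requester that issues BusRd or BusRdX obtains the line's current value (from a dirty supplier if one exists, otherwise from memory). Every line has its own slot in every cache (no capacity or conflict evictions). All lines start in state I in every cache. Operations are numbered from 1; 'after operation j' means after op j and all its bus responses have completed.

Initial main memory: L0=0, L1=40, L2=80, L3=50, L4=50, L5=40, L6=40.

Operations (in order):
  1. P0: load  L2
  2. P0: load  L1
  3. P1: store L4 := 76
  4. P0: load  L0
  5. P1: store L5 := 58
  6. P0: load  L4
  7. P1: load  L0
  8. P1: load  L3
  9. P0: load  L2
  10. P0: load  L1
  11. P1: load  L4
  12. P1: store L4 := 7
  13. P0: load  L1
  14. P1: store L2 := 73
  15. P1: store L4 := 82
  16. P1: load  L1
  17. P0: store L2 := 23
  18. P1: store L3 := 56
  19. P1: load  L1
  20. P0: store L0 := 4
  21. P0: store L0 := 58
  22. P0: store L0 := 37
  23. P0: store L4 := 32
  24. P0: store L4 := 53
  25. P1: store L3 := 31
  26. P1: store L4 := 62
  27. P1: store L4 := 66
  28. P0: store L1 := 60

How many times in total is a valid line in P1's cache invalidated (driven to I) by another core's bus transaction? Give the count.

  op1 P0: load  L2 → S/I on L2; bus BusRd; mem=80
  op2 P0: load  L1 → S/I on L1; bus BusRd; mem=40
  op3 P1: store L4 := 76 → I/M on L4; bus BusRdX; mem=50
  op4 P0: load  L0 → S/I on L0; bus BusRd; mem=0
  op5 P1: store L5 := 58 → I/M on L5; bus BusRdX; mem=40
  op6 P0: load  L4 → S/S on L4; bus BusRd Flush; mem=76
  op7 P1: load  L0 → S/S on L0; bus BusRd; mem=0
  op8 P1: load  L3 → I/S on L3; bus BusRd; mem=50
  op9 P0: load  L2 → S/I on L2; bus (none); mem=80
  op10 P0: load  L1 → S/I on L1; bus (none); mem=40
  op11 P1: load  L4 → S/S on L4; bus (none); mem=76
  op12 P1: store L4 := 7 → I/M on L4; bus BusRdX; mem=76
  op13 P0: load  L1 → S/I on L1; bus (none); mem=40
  op14 P1: store L2 := 73 → I/M on L2; bus BusRdX; mem=80
  op15 P1: store L4 := 82 → I/M on L4; bus (none); mem=76
  op16 P1: load  L1 → S/S on L1; bus BusRd; mem=40
  op17 P0: store L2 := 23 → M/I on L2; bus BusRdX Flush; mem=73
  op18 P1: store L3 := 56 → I/M on L3; bus BusRdX; mem=50
  op19 P1: load  L1 → S/S on L1; bus (none); mem=40
  op20 P0: store L0 := 4 → M/I on L0; bus BusRdX; mem=0
  op21 P0: store L0 := 58 → M/I on L0; bus (none); mem=0
  op22 P0: store L0 := 37 → M/I on L0; bus (none); mem=0
  op23 P0: store L4 := 32 → M/I on L4; bus BusRdX Flush; mem=82
  op24 P0: store L4 := 53 → M/I on L4; bus (none); mem=82
  op25 P1: store L3 := 31 → I/M on L3; bus (none); mem=50
  op26 P1: store L4 := 62 → I/M on L4; bus BusRdX Flush; mem=53
  op27 P1: store L4 := 66 → I/M on L4; bus (none); mem=53
  op28 P0: store L1 := 60 → M/I on L1; bus BusRdX; mem=40

invalidations = 4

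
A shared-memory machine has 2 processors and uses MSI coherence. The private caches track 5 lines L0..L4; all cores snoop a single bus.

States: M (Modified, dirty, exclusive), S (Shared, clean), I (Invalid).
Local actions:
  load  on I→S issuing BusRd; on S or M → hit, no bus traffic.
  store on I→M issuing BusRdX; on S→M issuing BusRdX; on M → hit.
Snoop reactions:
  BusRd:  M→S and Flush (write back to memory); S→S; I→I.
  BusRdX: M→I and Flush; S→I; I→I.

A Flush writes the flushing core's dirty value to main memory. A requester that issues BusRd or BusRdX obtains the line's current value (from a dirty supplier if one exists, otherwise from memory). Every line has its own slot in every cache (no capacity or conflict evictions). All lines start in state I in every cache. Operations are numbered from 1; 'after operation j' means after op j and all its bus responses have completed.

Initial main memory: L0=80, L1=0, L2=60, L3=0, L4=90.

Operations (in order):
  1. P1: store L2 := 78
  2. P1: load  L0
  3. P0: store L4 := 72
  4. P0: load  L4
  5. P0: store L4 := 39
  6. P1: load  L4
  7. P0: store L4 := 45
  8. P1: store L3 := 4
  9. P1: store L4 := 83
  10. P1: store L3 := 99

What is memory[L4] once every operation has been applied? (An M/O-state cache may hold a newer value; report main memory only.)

memory[L4] = 45

step 1: P1: store L2 := 78  ⟶  IM  (L2)  txn=BusRdX  M[L2]=60
step 2: P1: load  L0  ⟶  IS  (L0)  txn=BusRd  M[L0]=80
step 3: P0: store L4 := 72  ⟶  MI  (L4)  txn=BusRdX  M[L4]=90
step 4: P0: load  L4  ⟶  MI  (L4)  txn=∅  M[L4]=90
step 5: P0: store L4 := 39  ⟶  MI  (L4)  txn=∅  M[L4]=90
step 6: P1: load  L4  ⟶  SS  (L4)  txn=BusRd+Flush  M[L4]=39
step 7: P0: store L4 := 45  ⟶  MI  (L4)  txn=BusRdX  M[L4]=39
step 8: P1: store L3 := 4  ⟶  IM  (L3)  txn=BusRdX  M[L3]=0
step 9: P1: store L4 := 83  ⟶  IM  (L4)  txn=BusRdX+Flush  M[L4]=45
step 10: P1: store L3 := 99  ⟶  IM  (L3)  txn=∅  M[L3]=0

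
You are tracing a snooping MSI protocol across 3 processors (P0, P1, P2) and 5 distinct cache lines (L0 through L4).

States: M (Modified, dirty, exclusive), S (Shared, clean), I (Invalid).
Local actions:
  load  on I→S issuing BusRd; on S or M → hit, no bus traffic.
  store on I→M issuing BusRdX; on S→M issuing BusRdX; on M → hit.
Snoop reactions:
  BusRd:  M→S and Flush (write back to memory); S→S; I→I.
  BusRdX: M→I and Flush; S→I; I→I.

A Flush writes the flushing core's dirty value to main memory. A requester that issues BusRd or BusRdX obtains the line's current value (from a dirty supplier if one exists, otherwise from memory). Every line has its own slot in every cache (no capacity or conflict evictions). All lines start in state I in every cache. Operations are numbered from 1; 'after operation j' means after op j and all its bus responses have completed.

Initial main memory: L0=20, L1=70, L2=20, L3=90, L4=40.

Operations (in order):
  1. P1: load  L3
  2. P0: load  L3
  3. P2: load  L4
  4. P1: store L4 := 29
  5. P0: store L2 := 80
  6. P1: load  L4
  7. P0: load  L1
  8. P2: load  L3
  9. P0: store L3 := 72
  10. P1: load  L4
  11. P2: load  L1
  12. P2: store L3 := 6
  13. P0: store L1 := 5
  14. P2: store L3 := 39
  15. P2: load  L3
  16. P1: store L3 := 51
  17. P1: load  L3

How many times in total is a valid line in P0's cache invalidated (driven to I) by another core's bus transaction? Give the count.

step 1: P1: load  L3  ⟶  ISI  (L3)  txn=BusRd  M[L3]=90
step 2: P0: load  L3  ⟶  SSI  (L3)  txn=BusRd  M[L3]=90
step 3: P2: load  L4  ⟶  IIS  (L4)  txn=BusRd  M[L4]=40
step 4: P1: store L4 := 29  ⟶  IMI  (L4)  txn=BusRdX  M[L4]=40
step 5: P0: store L2 := 80  ⟶  MII  (L2)  txn=BusRdX  M[L2]=20
step 6: P1: load  L4  ⟶  IMI  (L4)  txn=∅  M[L4]=40
step 7: P0: load  L1  ⟶  SII  (L1)  txn=BusRd  M[L1]=70
step 8: P2: load  L3  ⟶  SSS  (L3)  txn=BusRd  M[L3]=90
step 9: P0: store L3 := 72  ⟶  MII  (L3)  txn=BusRdX  M[L3]=90
step 10: P1: load  L4  ⟶  IMI  (L4)  txn=∅  M[L4]=40
step 11: P2: load  L1  ⟶  SIS  (L1)  txn=BusRd  M[L1]=70
step 12: P2: store L3 := 6  ⟶  IIM  (L3)  txn=BusRdX+Flush  M[L3]=72
step 13: P0: store L1 := 5  ⟶  MII  (L1)  txn=BusRdX  M[L1]=70
step 14: P2: store L3 := 39  ⟶  IIM  (L3)  txn=∅  M[L3]=72
step 15: P2: load  L3  ⟶  IIM  (L3)  txn=∅  M[L3]=72
step 16: P1: store L3 := 51  ⟶  IMI  (L3)  txn=BusRdX+Flush  M[L3]=39
step 17: P1: load  L3  ⟶  IMI  (L3)  txn=∅  M[L3]=39

invalidations = 1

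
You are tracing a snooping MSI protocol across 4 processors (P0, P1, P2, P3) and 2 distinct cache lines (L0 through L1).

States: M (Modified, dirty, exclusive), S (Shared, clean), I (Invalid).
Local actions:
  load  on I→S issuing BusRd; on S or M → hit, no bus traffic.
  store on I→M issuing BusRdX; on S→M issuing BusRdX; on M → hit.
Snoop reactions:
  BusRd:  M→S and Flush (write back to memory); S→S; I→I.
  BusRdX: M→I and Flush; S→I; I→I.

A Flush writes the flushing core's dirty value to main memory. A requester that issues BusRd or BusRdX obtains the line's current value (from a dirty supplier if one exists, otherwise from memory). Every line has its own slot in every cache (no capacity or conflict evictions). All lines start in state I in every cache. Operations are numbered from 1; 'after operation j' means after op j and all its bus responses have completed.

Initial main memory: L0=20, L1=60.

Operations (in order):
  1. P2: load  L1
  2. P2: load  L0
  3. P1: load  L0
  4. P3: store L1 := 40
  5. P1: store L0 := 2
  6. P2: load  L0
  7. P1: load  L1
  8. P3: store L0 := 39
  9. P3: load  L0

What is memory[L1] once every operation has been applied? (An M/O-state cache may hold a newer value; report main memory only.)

memory[L1] = 40

step 1: P2: load  L1  ⟶  IISI  (L1)  txn=BusRd  M[L1]=60
step 2: P2: load  L0  ⟶  IISI  (L0)  txn=BusRd  M[L0]=20
step 3: P1: load  L0  ⟶  ISSI  (L0)  txn=BusRd  M[L0]=20
step 4: P3: store L1 := 40  ⟶  IIIM  (L1)  txn=BusRdX  M[L1]=60
step 5: P1: store L0 := 2  ⟶  IMII  (L0)  txn=BusRdX  M[L0]=20
step 6: P2: load  L0  ⟶  ISSI  (L0)  txn=BusRd+Flush  M[L0]=2
step 7: P1: load  L1  ⟶  ISIS  (L1)  txn=BusRd+Flush  M[L1]=40
step 8: P3: store L0 := 39  ⟶  IIIM  (L0)  txn=BusRdX  M[L0]=2
step 9: P3: load  L0  ⟶  IIIM  (L0)  txn=∅  M[L0]=2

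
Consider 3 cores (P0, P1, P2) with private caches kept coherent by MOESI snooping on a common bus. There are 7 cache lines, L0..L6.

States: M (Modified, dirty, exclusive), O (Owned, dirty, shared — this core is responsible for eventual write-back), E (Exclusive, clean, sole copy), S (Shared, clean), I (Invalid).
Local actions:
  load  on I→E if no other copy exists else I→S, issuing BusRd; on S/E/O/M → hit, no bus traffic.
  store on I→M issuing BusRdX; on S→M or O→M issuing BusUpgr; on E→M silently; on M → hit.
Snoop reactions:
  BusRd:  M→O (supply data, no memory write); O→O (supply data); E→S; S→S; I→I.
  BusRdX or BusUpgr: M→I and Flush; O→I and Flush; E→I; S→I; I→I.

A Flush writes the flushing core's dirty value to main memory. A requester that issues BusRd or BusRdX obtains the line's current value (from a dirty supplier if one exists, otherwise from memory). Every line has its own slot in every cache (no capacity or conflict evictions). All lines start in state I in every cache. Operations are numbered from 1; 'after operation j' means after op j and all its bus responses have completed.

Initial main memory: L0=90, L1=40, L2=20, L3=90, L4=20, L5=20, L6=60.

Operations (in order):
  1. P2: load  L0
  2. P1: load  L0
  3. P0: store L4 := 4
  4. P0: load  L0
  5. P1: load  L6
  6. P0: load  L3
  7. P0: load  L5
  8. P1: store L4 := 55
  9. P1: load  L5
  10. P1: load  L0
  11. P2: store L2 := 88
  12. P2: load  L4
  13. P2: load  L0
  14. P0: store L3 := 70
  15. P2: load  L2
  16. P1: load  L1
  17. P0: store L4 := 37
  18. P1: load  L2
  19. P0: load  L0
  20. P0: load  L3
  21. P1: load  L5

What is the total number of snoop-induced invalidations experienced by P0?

invalidations = 1

1. P2: load  L0  bus=[BusRd]  L0: P0=I P1=I P2=E  mem[L0]=90
2. P1: load  L0  bus=[BusRd]  L0: P0=I P1=S P2=S  mem[L0]=90
3. P0: store L4 := 4  bus=[BusRdX]  L4: P0=M P1=I P2=I  mem[L4]=20
4. P0: load  L0  bus=[BusRd]  L0: P0=S P1=S P2=S  mem[L0]=90
5. P1: load  L6  bus=[BusRd]  L6: P0=I P1=E P2=I  mem[L6]=60
6. P0: load  L3  bus=[BusRd]  L3: P0=E P1=I P2=I  mem[L3]=90
7. P0: load  L5  bus=[BusRd]  L5: P0=E P1=I P2=I  mem[L5]=20
8. P1: store L4 := 55  bus=[BusRdX,Flush]  L4: P0=I P1=M P2=I  mem[L4]=4
9. P1: load  L5  bus=[BusRd]  L5: P0=S P1=S P2=I  mem[L5]=20
10. P1: load  L0  bus=[-]  L0: P0=S P1=S P2=S  mem[L0]=90
11. P2: store L2 := 88  bus=[BusRdX]  L2: P0=I P1=I P2=M  mem[L2]=20
12. P2: load  L4  bus=[BusRd]  L4: P0=I P1=O P2=S  mem[L4]=4
13. P2: load  L0  bus=[-]  L0: P0=S P1=S P2=S  mem[L0]=90
14. P0: store L3 := 70  bus=[-]  L3: P0=M P1=I P2=I  mem[L3]=90
15. P2: load  L2  bus=[-]  L2: P0=I P1=I P2=M  mem[L2]=20
16. P1: load  L1  bus=[BusRd]  L1: P0=I P1=E P2=I  mem[L1]=40
17. P0: store L4 := 37  bus=[BusRdX,Flush]  L4: P0=M P1=I P2=I  mem[L4]=55
18. P1: load  L2  bus=[BusRd]  L2: P0=I P1=S P2=O  mem[L2]=20
19. P0: load  L0  bus=[-]  L0: P0=S P1=S P2=S  mem[L0]=90
20. P0: load  L3  bus=[-]  L3: P0=M P1=I P2=I  mem[L3]=90
21. P1: load  L5  bus=[-]  L5: P0=S P1=S P2=I  mem[L5]=20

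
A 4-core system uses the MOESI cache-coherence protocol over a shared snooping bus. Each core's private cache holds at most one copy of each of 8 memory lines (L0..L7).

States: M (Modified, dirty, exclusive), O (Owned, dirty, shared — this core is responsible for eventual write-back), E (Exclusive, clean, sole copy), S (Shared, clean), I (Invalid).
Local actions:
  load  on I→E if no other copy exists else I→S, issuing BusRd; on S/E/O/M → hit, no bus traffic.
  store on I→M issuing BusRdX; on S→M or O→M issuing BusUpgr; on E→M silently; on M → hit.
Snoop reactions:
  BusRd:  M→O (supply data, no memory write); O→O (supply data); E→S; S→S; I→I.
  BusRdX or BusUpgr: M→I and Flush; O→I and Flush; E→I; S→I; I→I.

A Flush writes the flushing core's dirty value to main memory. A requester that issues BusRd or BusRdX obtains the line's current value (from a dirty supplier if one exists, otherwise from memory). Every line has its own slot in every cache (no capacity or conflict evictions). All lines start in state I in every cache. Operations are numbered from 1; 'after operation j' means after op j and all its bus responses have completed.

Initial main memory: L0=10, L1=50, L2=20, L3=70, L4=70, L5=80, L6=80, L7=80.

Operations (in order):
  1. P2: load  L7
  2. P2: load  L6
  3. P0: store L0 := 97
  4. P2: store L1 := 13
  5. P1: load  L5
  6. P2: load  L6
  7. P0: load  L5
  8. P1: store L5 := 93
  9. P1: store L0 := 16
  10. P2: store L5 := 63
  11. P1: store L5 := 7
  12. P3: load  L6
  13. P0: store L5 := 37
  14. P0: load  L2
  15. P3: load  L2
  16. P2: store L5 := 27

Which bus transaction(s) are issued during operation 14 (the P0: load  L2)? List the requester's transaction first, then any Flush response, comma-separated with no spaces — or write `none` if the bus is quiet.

1. P2: load  L7  bus=[BusRd]  L7: P0=I P1=I P2=E P3=I  mem[L7]=80
2. P2: load  L6  bus=[BusRd]  L6: P0=I P1=I P2=E P3=I  mem[L6]=80
3. P0: store L0 := 97  bus=[BusRdX]  L0: P0=M P1=I P2=I P3=I  mem[L0]=10
4. P2: store L1 := 13  bus=[BusRdX]  L1: P0=I P1=I P2=M P3=I  mem[L1]=50
5. P1: load  L5  bus=[BusRd]  L5: P0=I P1=E P2=I P3=I  mem[L5]=80
6. P2: load  L6  bus=[-]  L6: P0=I P1=I P2=E P3=I  mem[L6]=80
7. P0: load  L5  bus=[BusRd]  L5: P0=S P1=S P2=I P3=I  mem[L5]=80
8. P1: store L5 := 93  bus=[BusUpgr]  L5: P0=I P1=M P2=I P3=I  mem[L5]=80
9. P1: store L0 := 16  bus=[BusRdX,Flush]  L0: P0=I P1=M P2=I P3=I  mem[L0]=97
10. P2: store L5 := 63  bus=[BusRdX,Flush]  L5: P0=I P1=I P2=M P3=I  mem[L5]=93
11. P1: store L5 := 7  bus=[BusRdX,Flush]  L5: P0=I P1=M P2=I P3=I  mem[L5]=63
12. P3: load  L6  bus=[BusRd]  L6: P0=I P1=I P2=S P3=S  mem[L6]=80
13. P0: store L5 := 37  bus=[BusRdX,Flush]  L5: P0=M P1=I P2=I P3=I  mem[L5]=7
14. P0: load  L2  bus=[BusRd]  L2: P0=E P1=I P2=I P3=I  mem[L2]=20
15. P3: load  L2  bus=[BusRd]  L2: P0=S P1=I P2=I P3=S  mem[L2]=20
16. P2: store L5 := 27  bus=[BusRdX,Flush]  L5: P0=I P1=I P2=M P3=I  mem[L5]=37

bus = BusRd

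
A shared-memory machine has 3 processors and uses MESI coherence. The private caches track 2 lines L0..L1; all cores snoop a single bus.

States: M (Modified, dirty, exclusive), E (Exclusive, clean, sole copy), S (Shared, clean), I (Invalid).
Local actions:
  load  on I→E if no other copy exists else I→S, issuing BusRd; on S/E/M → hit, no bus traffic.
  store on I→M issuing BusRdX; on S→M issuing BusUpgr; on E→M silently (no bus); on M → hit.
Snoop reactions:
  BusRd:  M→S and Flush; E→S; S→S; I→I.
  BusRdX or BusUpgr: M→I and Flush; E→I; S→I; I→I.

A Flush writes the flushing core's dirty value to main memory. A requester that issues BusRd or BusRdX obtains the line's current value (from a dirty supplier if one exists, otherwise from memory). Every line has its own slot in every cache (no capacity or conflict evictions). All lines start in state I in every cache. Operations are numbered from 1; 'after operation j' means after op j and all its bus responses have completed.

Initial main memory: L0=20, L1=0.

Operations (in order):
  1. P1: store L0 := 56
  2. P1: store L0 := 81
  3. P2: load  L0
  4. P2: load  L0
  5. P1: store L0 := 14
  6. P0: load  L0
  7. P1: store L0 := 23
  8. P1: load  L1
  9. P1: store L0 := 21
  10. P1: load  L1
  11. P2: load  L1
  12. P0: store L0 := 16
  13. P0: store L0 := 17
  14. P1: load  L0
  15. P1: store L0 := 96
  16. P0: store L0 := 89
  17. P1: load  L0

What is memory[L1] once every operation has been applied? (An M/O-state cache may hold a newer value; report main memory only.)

1. P1: store L0 := 56  bus=[BusRdX]  L0: P0=I P1=M P2=I  mem[L0]=20
2. P1: store L0 := 81  bus=[-]  L0: P0=I P1=M P2=I  mem[L0]=20
3. P2: load  L0  bus=[BusRd,Flush]  L0: P0=I P1=S P2=S  mem[L0]=81
4. P2: load  L0  bus=[-]  L0: P0=I P1=S P2=S  mem[L0]=81
5. P1: store L0 := 14  bus=[BusUpgr]  L0: P0=I P1=M P2=I  mem[L0]=81
6. P0: load  L0  bus=[BusRd,Flush]  L0: P0=S P1=S P2=I  mem[L0]=14
7. P1: store L0 := 23  bus=[BusUpgr]  L0: P0=I P1=M P2=I  mem[L0]=14
8. P1: load  L1  bus=[BusRd]  L1: P0=I P1=E P2=I  mem[L1]=0
9. P1: store L0 := 21  bus=[-]  L0: P0=I P1=M P2=I  mem[L0]=14
10. P1: load  L1  bus=[-]  L1: P0=I P1=E P2=I  mem[L1]=0
11. P2: load  L1  bus=[BusRd]  L1: P0=I P1=S P2=S  mem[L1]=0
12. P0: store L0 := 16  bus=[BusRdX,Flush]  L0: P0=M P1=I P2=I  mem[L0]=21
13. P0: store L0 := 17  bus=[-]  L0: P0=M P1=I P2=I  mem[L0]=21
14. P1: load  L0  bus=[BusRd,Flush]  L0: P0=S P1=S P2=I  mem[L0]=17
15. P1: store L0 := 96  bus=[BusUpgr]  L0: P0=I P1=M P2=I  mem[L0]=17
16. P0: store L0 := 89  bus=[BusRdX,Flush]  L0: P0=M P1=I P2=I  mem[L0]=96
17. P1: load  L0  bus=[BusRd,Flush]  L0: P0=S P1=S P2=I  mem[L0]=89

memory[L1] = 0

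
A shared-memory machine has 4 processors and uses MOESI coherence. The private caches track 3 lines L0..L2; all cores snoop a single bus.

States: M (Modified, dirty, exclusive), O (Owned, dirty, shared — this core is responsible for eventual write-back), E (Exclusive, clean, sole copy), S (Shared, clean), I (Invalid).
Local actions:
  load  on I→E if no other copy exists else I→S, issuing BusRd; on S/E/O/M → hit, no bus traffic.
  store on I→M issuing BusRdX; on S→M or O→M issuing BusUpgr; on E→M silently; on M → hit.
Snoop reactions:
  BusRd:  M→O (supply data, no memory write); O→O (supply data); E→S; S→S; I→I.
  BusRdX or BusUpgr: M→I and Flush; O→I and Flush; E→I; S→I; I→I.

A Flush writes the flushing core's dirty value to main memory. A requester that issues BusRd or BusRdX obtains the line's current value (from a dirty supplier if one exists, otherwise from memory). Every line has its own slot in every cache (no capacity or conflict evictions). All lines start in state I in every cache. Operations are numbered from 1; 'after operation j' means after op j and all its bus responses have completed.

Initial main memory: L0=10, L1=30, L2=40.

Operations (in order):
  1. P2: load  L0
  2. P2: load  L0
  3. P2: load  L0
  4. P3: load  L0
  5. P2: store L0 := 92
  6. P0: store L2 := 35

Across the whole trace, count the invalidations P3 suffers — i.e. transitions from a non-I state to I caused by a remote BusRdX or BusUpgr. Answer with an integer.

invalidations = 1

step 1: P2: load  L0  ⟶  IIEI  (L0)  txn=BusRd  M[L0]=10
step 2: P2: load  L0  ⟶  IIEI  (L0)  txn=∅  M[L0]=10
step 3: P2: load  L0  ⟶  IIEI  (L0)  txn=∅  M[L0]=10
step 4: P3: load  L0  ⟶  IISS  (L0)  txn=BusRd  M[L0]=10
step 5: P2: store L0 := 92  ⟶  IIMI  (L0)  txn=BusUpgr  M[L0]=10
step 6: P0: store L2 := 35  ⟶  MIII  (L2)  txn=BusRdX  M[L2]=40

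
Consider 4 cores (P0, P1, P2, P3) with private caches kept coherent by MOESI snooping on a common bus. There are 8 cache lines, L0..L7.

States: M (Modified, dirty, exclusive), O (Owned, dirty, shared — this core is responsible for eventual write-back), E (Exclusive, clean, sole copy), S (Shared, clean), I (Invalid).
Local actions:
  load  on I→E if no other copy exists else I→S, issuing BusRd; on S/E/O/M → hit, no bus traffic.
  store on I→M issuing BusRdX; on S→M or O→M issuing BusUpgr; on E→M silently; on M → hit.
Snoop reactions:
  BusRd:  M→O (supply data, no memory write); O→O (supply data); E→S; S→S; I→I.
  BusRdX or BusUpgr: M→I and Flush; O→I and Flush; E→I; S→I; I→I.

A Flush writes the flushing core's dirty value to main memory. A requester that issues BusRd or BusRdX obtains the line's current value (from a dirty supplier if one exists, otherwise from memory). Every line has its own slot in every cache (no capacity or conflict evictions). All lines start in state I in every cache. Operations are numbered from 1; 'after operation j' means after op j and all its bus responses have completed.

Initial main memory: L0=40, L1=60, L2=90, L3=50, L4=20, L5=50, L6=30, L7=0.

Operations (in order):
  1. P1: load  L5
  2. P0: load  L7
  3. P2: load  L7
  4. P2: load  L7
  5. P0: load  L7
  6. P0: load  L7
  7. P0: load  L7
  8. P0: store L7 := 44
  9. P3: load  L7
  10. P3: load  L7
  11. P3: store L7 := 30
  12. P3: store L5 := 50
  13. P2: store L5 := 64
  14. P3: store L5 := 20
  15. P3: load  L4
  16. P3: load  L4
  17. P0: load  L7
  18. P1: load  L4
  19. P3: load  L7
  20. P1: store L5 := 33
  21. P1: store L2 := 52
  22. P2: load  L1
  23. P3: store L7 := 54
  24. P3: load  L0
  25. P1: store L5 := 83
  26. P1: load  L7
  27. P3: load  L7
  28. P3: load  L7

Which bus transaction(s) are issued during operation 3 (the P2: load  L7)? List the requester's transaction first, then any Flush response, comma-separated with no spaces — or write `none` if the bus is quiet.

1. P1: load  L5  bus=[BusRd]  L5: P0=I P1=E P2=I P3=I  mem[L5]=50
2. P0: load  L7  bus=[BusRd]  L7: P0=E P1=I P2=I P3=I  mem[L7]=0
3. P2: load  L7  bus=[BusRd]  L7: P0=S P1=I P2=S P3=I  mem[L7]=0
4. P2: load  L7  bus=[-]  L7: P0=S P1=I P2=S P3=I  mem[L7]=0
5. P0: load  L7  bus=[-]  L7: P0=S P1=I P2=S P3=I  mem[L7]=0
6. P0: load  L7  bus=[-]  L7: P0=S P1=I P2=S P3=I  mem[L7]=0
7. P0: load  L7  bus=[-]  L7: P0=S P1=I P2=S P3=I  mem[L7]=0
8. P0: store L7 := 44  bus=[BusUpgr]  L7: P0=M P1=I P2=I P3=I  mem[L7]=0
9. P3: load  L7  bus=[BusRd]  L7: P0=O P1=I P2=I P3=S  mem[L7]=0
10. P3: load  L7  bus=[-]  L7: P0=O P1=I P2=I P3=S  mem[L7]=0
11. P3: store L7 := 30  bus=[BusUpgr,Flush]  L7: P0=I P1=I P2=I P3=M  mem[L7]=44
12. P3: store L5 := 50  bus=[BusRdX]  L5: P0=I P1=I P2=I P3=M  mem[L5]=50
13. P2: store L5 := 64  bus=[BusRdX,Flush]  L5: P0=I P1=I P2=M P3=I  mem[L5]=50
14. P3: store L5 := 20  bus=[BusRdX,Flush]  L5: P0=I P1=I P2=I P3=M  mem[L5]=64
15. P3: load  L4  bus=[BusRd]  L4: P0=I P1=I P2=I P3=E  mem[L4]=20
16. P3: load  L4  bus=[-]  L4: P0=I P1=I P2=I P3=E  mem[L4]=20
17. P0: load  L7  bus=[BusRd]  L7: P0=S P1=I P2=I P3=O  mem[L7]=44
18. P1: load  L4  bus=[BusRd]  L4: P0=I P1=S P2=I P3=S  mem[L4]=20
19. P3: load  L7  bus=[-]  L7: P0=S P1=I P2=I P3=O  mem[L7]=44
20. P1: store L5 := 33  bus=[BusRdX,Flush]  L5: P0=I P1=M P2=I P3=I  mem[L5]=20
21. P1: store L2 := 52  bus=[BusRdX]  L2: P0=I P1=M P2=I P3=I  mem[L2]=90
22. P2: load  L1  bus=[BusRd]  L1: P0=I P1=I P2=E P3=I  mem[L1]=60
23. P3: store L7 := 54  bus=[BusUpgr]  L7: P0=I P1=I P2=I P3=M  mem[L7]=44
24. P3: load  L0  bus=[BusRd]  L0: P0=I P1=I P2=I P3=E  mem[L0]=40
25. P1: store L5 := 83  bus=[-]  L5: P0=I P1=M P2=I P3=I  mem[L5]=20
26. P1: load  L7  bus=[BusRd]  L7: P0=I P1=S P2=I P3=O  mem[L7]=44
27. P3: load  L7  bus=[-]  L7: P0=I P1=S P2=I P3=O  mem[L7]=44
28. P3: load  L7  bus=[-]  L7: P0=I P1=S P2=I P3=O  mem[L7]=44

bus = BusRd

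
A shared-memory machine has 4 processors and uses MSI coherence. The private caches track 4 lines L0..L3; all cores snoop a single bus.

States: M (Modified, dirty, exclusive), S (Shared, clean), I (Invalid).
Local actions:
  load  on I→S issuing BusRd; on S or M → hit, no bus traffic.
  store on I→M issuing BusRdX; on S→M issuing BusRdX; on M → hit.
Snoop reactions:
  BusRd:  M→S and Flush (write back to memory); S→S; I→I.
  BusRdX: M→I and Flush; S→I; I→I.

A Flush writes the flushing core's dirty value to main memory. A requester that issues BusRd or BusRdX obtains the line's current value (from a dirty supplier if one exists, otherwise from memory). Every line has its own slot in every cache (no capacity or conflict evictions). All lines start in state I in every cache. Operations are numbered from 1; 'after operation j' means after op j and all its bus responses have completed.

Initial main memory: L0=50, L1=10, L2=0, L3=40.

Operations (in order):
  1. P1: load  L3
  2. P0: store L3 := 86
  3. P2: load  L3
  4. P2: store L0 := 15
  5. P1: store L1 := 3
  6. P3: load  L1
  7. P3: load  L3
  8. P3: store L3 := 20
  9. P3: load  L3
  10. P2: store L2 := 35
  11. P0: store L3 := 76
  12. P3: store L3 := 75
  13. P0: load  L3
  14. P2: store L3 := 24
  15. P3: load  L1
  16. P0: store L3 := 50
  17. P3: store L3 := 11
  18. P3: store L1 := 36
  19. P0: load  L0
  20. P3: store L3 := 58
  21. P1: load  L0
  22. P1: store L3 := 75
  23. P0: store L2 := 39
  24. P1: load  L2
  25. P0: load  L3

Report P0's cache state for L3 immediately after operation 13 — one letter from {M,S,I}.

state = S

  op1 P1: load  L3 → I/S/I/I on L3; bus BusRd; mem=40
  op2 P0: store L3 := 86 → M/I/I/I on L3; bus BusRdX; mem=40
  op3 P2: load  L3 → S/I/S/I on L3; bus BusRd Flush; mem=86
  op4 P2: store L0 := 15 → I/I/M/I on L0; bus BusRdX; mem=50
  op5 P1: store L1 := 3 → I/M/I/I on L1; bus BusRdX; mem=10
  op6 P3: load  L1 → I/S/I/S on L1; bus BusRd Flush; mem=3
  op7 P3: load  L3 → S/I/S/S on L3; bus BusRd; mem=86
  op8 P3: store L3 := 20 → I/I/I/M on L3; bus BusRdX; mem=86
  op9 P3: load  L3 → I/I/I/M on L3; bus (none); mem=86
  op10 P2: store L2 := 35 → I/I/M/I on L2; bus BusRdX; mem=0
  op11 P0: store L3 := 76 → M/I/I/I on L3; bus BusRdX Flush; mem=20
  op12 P3: store L3 := 75 → I/I/I/M on L3; bus BusRdX Flush; mem=76
  op13 P0: load  L3 → S/I/I/S on L3; bus BusRd Flush; mem=75
  op14 P2: store L3 := 24 → I/I/M/I on L3; bus BusRdX; mem=75
  op15 P3: load  L1 → I/S/I/S on L1; bus (none); mem=3
  op16 P0: store L3 := 50 → M/I/I/I on L3; bus BusRdX Flush; mem=24
  op17 P3: store L3 := 11 → I/I/I/M on L3; bus BusRdX Flush; mem=50
  op18 P3: store L1 := 36 → I/I/I/M on L1; bus BusRdX; mem=3
  op19 P0: load  L0 → S/I/S/I on L0; bus BusRd Flush; mem=15
  op20 P3: store L3 := 58 → I/I/I/M on L3; bus (none); mem=50
  op21 P1: load  L0 → S/S/S/I on L0; bus BusRd; mem=15
  op22 P1: store L3 := 75 → I/M/I/I on L3; bus BusRdX Flush; mem=58
  op23 P0: store L2 := 39 → M/I/I/I on L2; bus BusRdX Flush; mem=35
  op24 P1: load  L2 → S/S/I/I on L2; bus BusRd Flush; mem=39
  op25 P0: load  L3 → S/S/I/I on L3; bus BusRd Flush; mem=75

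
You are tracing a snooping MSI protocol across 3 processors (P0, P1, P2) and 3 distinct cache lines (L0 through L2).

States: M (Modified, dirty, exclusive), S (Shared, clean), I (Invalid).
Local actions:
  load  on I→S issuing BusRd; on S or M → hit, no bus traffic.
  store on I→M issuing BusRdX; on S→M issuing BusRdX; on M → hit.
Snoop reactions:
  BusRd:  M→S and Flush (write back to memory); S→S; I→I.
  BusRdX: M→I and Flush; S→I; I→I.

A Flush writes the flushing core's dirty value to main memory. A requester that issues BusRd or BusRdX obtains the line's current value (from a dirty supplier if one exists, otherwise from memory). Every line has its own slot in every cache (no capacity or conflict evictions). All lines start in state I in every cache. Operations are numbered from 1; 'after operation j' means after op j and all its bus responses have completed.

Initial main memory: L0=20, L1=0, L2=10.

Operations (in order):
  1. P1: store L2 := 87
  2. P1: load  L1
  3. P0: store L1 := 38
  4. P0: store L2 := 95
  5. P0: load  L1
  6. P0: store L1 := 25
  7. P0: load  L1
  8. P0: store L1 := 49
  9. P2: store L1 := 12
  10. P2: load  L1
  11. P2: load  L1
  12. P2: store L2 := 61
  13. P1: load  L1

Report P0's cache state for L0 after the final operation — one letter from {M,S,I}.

state = I

1. P1: store L2 := 87  bus=[BusRdX]  L2: P0=I P1=M P2=I  mem[L2]=10
2. P1: load  L1  bus=[BusRd]  L1: P0=I P1=S P2=I  mem[L1]=0
3. P0: store L1 := 38  bus=[BusRdX]  L1: P0=M P1=I P2=I  mem[L1]=0
4. P0: store L2 := 95  bus=[BusRdX,Flush]  L2: P0=M P1=I P2=I  mem[L2]=87
5. P0: load  L1  bus=[-]  L1: P0=M P1=I P2=I  mem[L1]=0
6. P0: store L1 := 25  bus=[-]  L1: P0=M P1=I P2=I  mem[L1]=0
7. P0: load  L1  bus=[-]  L1: P0=M P1=I P2=I  mem[L1]=0
8. P0: store L1 := 49  bus=[-]  L1: P0=M P1=I P2=I  mem[L1]=0
9. P2: store L1 := 12  bus=[BusRdX,Flush]  L1: P0=I P1=I P2=M  mem[L1]=49
10. P2: load  L1  bus=[-]  L1: P0=I P1=I P2=M  mem[L1]=49
11. P2: load  L1  bus=[-]  L1: P0=I P1=I P2=M  mem[L1]=49
12. P2: store L2 := 61  bus=[BusRdX,Flush]  L2: P0=I P1=I P2=M  mem[L2]=95
13. P1: load  L1  bus=[BusRd,Flush]  L1: P0=I P1=S P2=S  mem[L1]=12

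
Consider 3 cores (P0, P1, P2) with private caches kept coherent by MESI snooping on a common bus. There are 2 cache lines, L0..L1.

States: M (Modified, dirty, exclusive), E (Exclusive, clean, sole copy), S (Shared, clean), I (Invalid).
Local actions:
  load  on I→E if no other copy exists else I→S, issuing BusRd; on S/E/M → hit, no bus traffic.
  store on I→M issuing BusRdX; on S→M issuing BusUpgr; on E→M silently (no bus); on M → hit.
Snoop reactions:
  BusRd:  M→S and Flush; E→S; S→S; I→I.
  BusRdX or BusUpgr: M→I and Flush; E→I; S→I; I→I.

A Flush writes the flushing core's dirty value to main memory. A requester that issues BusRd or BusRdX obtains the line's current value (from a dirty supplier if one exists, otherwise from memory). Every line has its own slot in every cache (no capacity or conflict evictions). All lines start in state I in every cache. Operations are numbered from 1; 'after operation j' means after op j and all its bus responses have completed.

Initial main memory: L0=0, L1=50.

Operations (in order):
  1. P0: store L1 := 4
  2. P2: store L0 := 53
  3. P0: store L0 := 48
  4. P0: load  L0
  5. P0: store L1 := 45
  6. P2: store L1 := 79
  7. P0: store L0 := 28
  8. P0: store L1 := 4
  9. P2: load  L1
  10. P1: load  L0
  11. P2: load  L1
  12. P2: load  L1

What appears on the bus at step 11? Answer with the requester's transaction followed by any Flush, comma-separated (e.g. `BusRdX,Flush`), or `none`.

[1] P0: store L1 := 4 | P0:M(4), P1:I, P2:I | bus: BusRdX
[2] P2: store L0 := 53 | P0:I, P1:I, P2:M(53) | bus: BusRdX
[3] P0: store L0 := 48 | P0:M(48), P1:I, P2:I | bus: BusRdX,Flush
[4] P0: load  L0 | P0:M(48), P1:I, P2:I | bus: none
[5] P0: store L1 := 45 | P0:M(45), P1:I, P2:I | bus: none
[6] P2: store L1 := 79 | P0:I, P1:I, P2:M(79) | bus: BusRdX,Flush
[7] P0: store L0 := 28 | P0:M(28), P1:I, P2:I | bus: none
[8] P0: store L1 := 4 | P0:M(4), P1:I, P2:I | bus: BusRdX,Flush
[9] P2: load  L1 | P0:S(4), P1:I, P2:S(4) | bus: BusRd,Flush
[10] P1: load  L0 | P0:S(28), P1:S(28), P2:I | bus: BusRd,Flush
[11] P2: load  L1 | P0:S(4), P1:I, P2:S(4) | bus: none
[12] P2: load  L1 | P0:S(4), P1:I, P2:S(4) | bus: none

bus = none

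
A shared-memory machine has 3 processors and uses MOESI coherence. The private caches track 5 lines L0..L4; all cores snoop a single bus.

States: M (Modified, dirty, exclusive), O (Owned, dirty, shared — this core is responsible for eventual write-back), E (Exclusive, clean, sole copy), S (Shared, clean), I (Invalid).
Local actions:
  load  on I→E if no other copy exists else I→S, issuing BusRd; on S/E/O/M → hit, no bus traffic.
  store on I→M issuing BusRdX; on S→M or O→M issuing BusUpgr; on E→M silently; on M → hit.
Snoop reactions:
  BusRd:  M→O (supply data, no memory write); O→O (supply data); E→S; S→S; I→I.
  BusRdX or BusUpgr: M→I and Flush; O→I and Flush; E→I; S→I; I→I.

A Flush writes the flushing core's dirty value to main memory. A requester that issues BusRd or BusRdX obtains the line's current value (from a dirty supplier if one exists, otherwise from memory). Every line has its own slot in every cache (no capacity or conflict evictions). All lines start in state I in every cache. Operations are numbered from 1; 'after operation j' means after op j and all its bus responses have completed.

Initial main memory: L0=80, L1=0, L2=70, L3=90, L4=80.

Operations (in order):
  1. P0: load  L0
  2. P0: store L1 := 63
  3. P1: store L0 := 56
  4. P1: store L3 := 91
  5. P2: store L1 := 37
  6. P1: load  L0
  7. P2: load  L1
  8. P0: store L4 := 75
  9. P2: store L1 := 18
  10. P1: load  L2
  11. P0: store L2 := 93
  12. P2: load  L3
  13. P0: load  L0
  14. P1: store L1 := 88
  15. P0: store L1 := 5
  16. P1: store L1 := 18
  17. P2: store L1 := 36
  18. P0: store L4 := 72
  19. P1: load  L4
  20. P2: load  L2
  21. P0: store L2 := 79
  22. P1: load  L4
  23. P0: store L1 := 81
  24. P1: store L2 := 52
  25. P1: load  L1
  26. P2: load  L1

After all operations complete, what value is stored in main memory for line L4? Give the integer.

memory[L4] = 80

step 1: P0: load  L0  ⟶  EII  (L0)  txn=BusRd  M[L0]=80
step 2: P0: store L1 := 63  ⟶  MII  (L1)  txn=BusRdX  M[L1]=0
step 3: P1: store L0 := 56  ⟶  IMI  (L0)  txn=BusRdX  M[L0]=80
step 4: P1: store L3 := 91  ⟶  IMI  (L3)  txn=BusRdX  M[L3]=90
step 5: P2: store L1 := 37  ⟶  IIM  (L1)  txn=BusRdX+Flush  M[L1]=63
step 6: P1: load  L0  ⟶  IMI  (L0)  txn=∅  M[L0]=80
step 7: P2: load  L1  ⟶  IIM  (L1)  txn=∅  M[L1]=63
step 8: P0: store L4 := 75  ⟶  MII  (L4)  txn=BusRdX  M[L4]=80
step 9: P2: store L1 := 18  ⟶  IIM  (L1)  txn=∅  M[L1]=63
step 10: P1: load  L2  ⟶  IEI  (L2)  txn=BusRd  M[L2]=70
step 11: P0: store L2 := 93  ⟶  MII  (L2)  txn=BusRdX  M[L2]=70
step 12: P2: load  L3  ⟶  IOS  (L3)  txn=BusRd  M[L3]=90
step 13: P0: load  L0  ⟶  SOI  (L0)  txn=BusRd  M[L0]=80
step 14: P1: store L1 := 88  ⟶  IMI  (L1)  txn=BusRdX+Flush  M[L1]=18
step 15: P0: store L1 := 5  ⟶  MII  (L1)  txn=BusRdX+Flush  M[L1]=88
step 16: P1: store L1 := 18  ⟶  IMI  (L1)  txn=BusRdX+Flush  M[L1]=5
step 17: P2: store L1 := 36  ⟶  IIM  (L1)  txn=BusRdX+Flush  M[L1]=18
step 18: P0: store L4 := 72  ⟶  MII  (L4)  txn=∅  M[L4]=80
step 19: P1: load  L4  ⟶  OSI  (L4)  txn=BusRd  M[L4]=80
step 20: P2: load  L2  ⟶  OIS  (L2)  txn=BusRd  M[L2]=70
step 21: P0: store L2 := 79  ⟶  MII  (L2)  txn=BusUpgr  M[L2]=70
step 22: P1: load  L4  ⟶  OSI  (L4)  txn=∅  M[L4]=80
step 23: P0: store L1 := 81  ⟶  MII  (L1)  txn=BusRdX+Flush  M[L1]=36
step 24: P1: store L2 := 52  ⟶  IMI  (L2)  txn=BusRdX+Flush  M[L2]=79
step 25: P1: load  L1  ⟶  OSI  (L1)  txn=BusRd  M[L1]=36
step 26: P2: load  L1  ⟶  OSS  (L1)  txn=BusRd  M[L1]=36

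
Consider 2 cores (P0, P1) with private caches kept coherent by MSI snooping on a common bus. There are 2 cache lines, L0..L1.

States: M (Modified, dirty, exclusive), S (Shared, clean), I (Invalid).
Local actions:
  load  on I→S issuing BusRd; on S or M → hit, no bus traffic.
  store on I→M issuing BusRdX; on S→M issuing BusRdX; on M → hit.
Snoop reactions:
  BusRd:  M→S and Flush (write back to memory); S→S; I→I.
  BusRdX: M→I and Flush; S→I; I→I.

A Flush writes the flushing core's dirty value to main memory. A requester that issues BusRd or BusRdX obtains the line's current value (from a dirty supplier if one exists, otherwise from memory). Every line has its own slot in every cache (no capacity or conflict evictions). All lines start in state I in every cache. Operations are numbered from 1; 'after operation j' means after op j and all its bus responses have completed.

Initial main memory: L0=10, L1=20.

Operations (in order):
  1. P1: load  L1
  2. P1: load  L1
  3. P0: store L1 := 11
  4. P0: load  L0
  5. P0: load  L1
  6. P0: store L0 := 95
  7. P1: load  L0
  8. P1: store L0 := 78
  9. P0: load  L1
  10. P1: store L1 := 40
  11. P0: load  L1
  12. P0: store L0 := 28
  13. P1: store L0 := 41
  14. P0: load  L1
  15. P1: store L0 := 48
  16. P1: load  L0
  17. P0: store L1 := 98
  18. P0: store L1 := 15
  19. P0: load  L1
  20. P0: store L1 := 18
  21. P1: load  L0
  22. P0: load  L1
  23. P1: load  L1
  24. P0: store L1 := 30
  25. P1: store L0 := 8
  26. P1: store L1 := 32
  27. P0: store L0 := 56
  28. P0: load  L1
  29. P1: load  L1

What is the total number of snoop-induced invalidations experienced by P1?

invalidations = 5

  op1 P1: load  L1 → I/S on L1; bus BusRd; mem=20
  op2 P1: load  L1 → I/S on L1; bus (none); mem=20
  op3 P0: store L1 := 11 → M/I on L1; bus BusRdX; mem=20
  op4 P0: load  L0 → S/I on L0; bus BusRd; mem=10
  op5 P0: load  L1 → M/I on L1; bus (none); mem=20
  op6 P0: store L0 := 95 → M/I on L0; bus BusRdX; mem=10
  op7 P1: load  L0 → S/S on L0; bus BusRd Flush; mem=95
  op8 P1: store L0 := 78 → I/M on L0; bus BusRdX; mem=95
  op9 P0: load  L1 → M/I on L1; bus (none); mem=20
  op10 P1: store L1 := 40 → I/M on L1; bus BusRdX Flush; mem=11
  op11 P0: load  L1 → S/S on L1; bus BusRd Flush; mem=40
  op12 P0: store L0 := 28 → M/I on L0; bus BusRdX Flush; mem=78
  op13 P1: store L0 := 41 → I/M on L0; bus BusRdX Flush; mem=28
  op14 P0: load  L1 → S/S on L1; bus (none); mem=40
  op15 P1: store L0 := 48 → I/M on L0; bus (none); mem=28
  op16 P1: load  L0 → I/M on L0; bus (none); mem=28
  op17 P0: store L1 := 98 → M/I on L1; bus BusRdX; mem=40
  op18 P0: store L1 := 15 → M/I on L1; bus (none); mem=40
  op19 P0: load  L1 → M/I on L1; bus (none); mem=40
  op20 P0: store L1 := 18 → M/I on L1; bus (none); mem=40
  op21 P1: load  L0 → I/M on L0; bus (none); mem=28
  op22 P0: load  L1 → M/I on L1; bus (none); mem=40
  op23 P1: load  L1 → S/S on L1; bus BusRd Flush; mem=18
  op24 P0: store L1 := 30 → M/I on L1; bus BusRdX; mem=18
  op25 P1: store L0 := 8 → I/M on L0; bus (none); mem=28
  op26 P1: store L1 := 32 → I/M on L1; bus BusRdX Flush; mem=30
  op27 P0: store L0 := 56 → M/I on L0; bus BusRdX Flush; mem=8
  op28 P0: load  L1 → S/S on L1; bus BusRd Flush; mem=32
  op29 P1: load  L1 → S/S on L1; bus (none); mem=32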